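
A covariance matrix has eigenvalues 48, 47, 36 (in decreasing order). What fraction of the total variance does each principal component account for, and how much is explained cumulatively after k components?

Step 1 — total variance = trace(Sigma) = Σ λ_i = 48 + 47 + 36 = 131.

Step 2 — fraction explained by component i = λ_i / Σ λ:
  PC1: 48/131 = 0.3664
  PC2: 47/131 = 0.3588
  PC3: 36/131 = 0.2748

Step 3 — cumulative fraction after k components = (λ_1 + ... + λ_k) / Σ λ:
  k = 1: 48/131 = 0.3664
  k = 2: (48 + 47)/131 = 95/131 = 0.7252
  k = 3: (48 + 47 + 36)/131 = 131/131 = 1

Summary (fraction, with percent):

explained: PC1 0.3664 (36.64%), PC2 0.3588 (35.88%), PC3 0.2748 (27.48%);  cumulative: 0.3664, 0.7252, 1


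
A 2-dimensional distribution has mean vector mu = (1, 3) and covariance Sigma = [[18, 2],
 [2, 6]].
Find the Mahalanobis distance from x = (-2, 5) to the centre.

Step 1 — centre the observation: (x - mu) = (-3, 2).

Step 2 — invert Sigma. det(Sigma) = 18·6 - (2)² = 104.
  Sigma^{-1} = (1/det) · [[d, -b], [-b, a]] = [[0.0577, -0.0192],
 [-0.0192, 0.1731]].

Step 3 — form the quadratic (x - mu)^T · Sigma^{-1} · (x - mu):
  Sigma^{-1} · (x - mu) = (-0.2115, 0.4038).
  (x - mu)^T · [Sigma^{-1} · (x - mu)] = (-3)·(-0.2115) + (2)·(0.4038) = 1.4423.

Step 4 — take square root: d = √(1.4423) ≈ 1.201.

d(x, mu) = √(1.4423) ≈ 1.201


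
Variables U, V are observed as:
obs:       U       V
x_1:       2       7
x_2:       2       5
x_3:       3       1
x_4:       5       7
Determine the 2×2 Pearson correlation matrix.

Step 1 — column means:
  mean(U) = (2 + 2 + 3 + 5) / 4 = 12/4 = 3
  mean(V) = (7 + 5 + 1 + 7) / 4 = 20/4 = 5

Step 2 — sample variances and covariances s[i,j] = (1/(n-1)) · Σ_k (x_{k,i} - mean_i) · (x_{k,j} - mean_j), with n-1 = 3:
  s[U,U] = ((-1)·(-1) + (-1)·(-1) + (0)·(0) + (2)·(2)) / 3 = 6/3 = 2
  s[U,V] = ((-1)·(2) + (-1)·(0) + (0)·(-4) + (2)·(2)) / 3 = 2/3 = 0.6667
  s[V,V] = ((2)·(2) + (0)·(0) + (-4)·(-4) + (2)·(2)) / 3 = 24/3 = 8
  Sample standard deviations s_i = √(s[i,i]):
  s(U) = √(2) = 1.4142
  s(V) = √(8) = 2.8284

Step 3 — r_{ij} = s_{ij} / (s_i · s_j):
  r[U,U] = 1 (diagonal).
  r[U,V] = 0.6667 / (1.4142 · 2.8284) = 0.6667 / 4 = 0.1667
  r[V,V] = 1 (diagonal).

R is symmetric with unit diagonal. Assembling:

R = [[1, 0.1667],
 [0.1667, 1]]


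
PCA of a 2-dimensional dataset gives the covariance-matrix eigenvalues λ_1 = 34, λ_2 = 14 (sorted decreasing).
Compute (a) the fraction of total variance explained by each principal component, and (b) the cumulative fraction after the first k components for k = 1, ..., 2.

Step 1 — total variance = trace(Sigma) = Σ λ_i = 34 + 14 = 48.

Step 2 — fraction explained by component i = λ_i / Σ λ:
  PC1: 34/48 = 0.7083
  PC2: 14/48 = 0.2917

Step 3 — cumulative fraction after k components = (λ_1 + ... + λ_k) / Σ λ:
  k = 1: 34/48 = 0.7083
  k = 2: (34 + 14)/48 = 48/48 = 1

Summary (fraction, with percent):

explained: PC1 0.7083 (70.83%), PC2 0.2917 (29.17%);  cumulative: 0.7083, 1


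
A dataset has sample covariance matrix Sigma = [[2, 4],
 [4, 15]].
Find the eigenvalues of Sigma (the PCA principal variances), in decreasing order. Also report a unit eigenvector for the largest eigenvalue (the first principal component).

Step 1 — characteristic polynomial of 2×2 Sigma:
  det(Sigma - λI) = λ² - trace · λ + det = 0.
  trace = 2 + 15 = 17, det = 2·15 - (4)² = 14.
Step 2 — discriminant:
  Δ = trace² - 4·det = 289 - 56 = 233.
Step 3 — eigenvalues:
  λ = (trace ± √Δ)/2 = (17 ± 15.2643)/2,
  λ_1 = 16.1322,  λ_2 = 0.8678.

Step 4 — unit eigenvector for λ_1: solve (Sigma - λ_1 I)v = 0. First row:
  (2 - 16.1322)·v_x + (4)·v_y = 0, i.e. (-14.1322)·v_x + (4)·v_y = 0,
  so v ∝ (b, λ_1 - a) = (4, 14.1322) = u.
  ||u|| = √((4)² + (14.1322)²) = √(215.7182) ≈ 14.6873,
  v_1 = u/||u|| ≈ (0.2723, 0.9622) (||v_1|| = 1).

λ_1 = 16.1322,  λ_2 = 0.8678;  v_1 ≈ (0.2723, 0.9622)


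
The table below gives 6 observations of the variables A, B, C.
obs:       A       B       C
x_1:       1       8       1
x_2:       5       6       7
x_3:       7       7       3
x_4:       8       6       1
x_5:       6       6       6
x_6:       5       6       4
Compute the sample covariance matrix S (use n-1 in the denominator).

Step 1 — column means:
  mean(A) = (1 + 5 + 7 + 8 + 6 + 5) / 6 = 32/6 = 5.3333
  mean(B) = (8 + 6 + 7 + 6 + 6 + 6) / 6 = 39/6 = 6.5
  mean(C) = (1 + 7 + 3 + 1 + 6 + 4) / 6 = 22/6 = 3.6667

Step 2 — sample covariance S[i,j] = (1/(n-1)) · Σ_k (x_{k,i} - mean_i) · (x_{k,j} - mean_j), with n-1 = 5.
  S[A,A] = ((-4.3333)·(-4.3333) + (-0.3333)·(-0.3333) + (1.6667)·(1.6667) + (2.6667)·(2.6667) + (0.6667)·(0.6667) + (-0.3333)·(-0.3333)) / 5 = 29.3333/5 = 5.8667
  S[A,B] = ((-4.3333)·(1.5) + (-0.3333)·(-0.5) + (1.6667)·(0.5) + (2.6667)·(-0.5) + (0.6667)·(-0.5) + (-0.3333)·(-0.5)) / 5 = -7/5 = -1.4
  S[A,C] = ((-4.3333)·(-2.6667) + (-0.3333)·(3.3333) + (1.6667)·(-0.6667) + (2.6667)·(-2.6667) + (0.6667)·(2.3333) + (-0.3333)·(0.3333)) / 5 = 3.6667/5 = 0.7333
  S[B,B] = ((1.5)·(1.5) + (-0.5)·(-0.5) + (0.5)·(0.5) + (-0.5)·(-0.5) + (-0.5)·(-0.5) + (-0.5)·(-0.5)) / 5 = 3.5/5 = 0.7
  S[B,C] = ((1.5)·(-2.6667) + (-0.5)·(3.3333) + (0.5)·(-0.6667) + (-0.5)·(-2.6667) + (-0.5)·(2.3333) + (-0.5)·(0.3333)) / 5 = -6/5 = -1.2
  S[C,C] = ((-2.6667)·(-2.6667) + (3.3333)·(3.3333) + (-0.6667)·(-0.6667) + (-2.6667)·(-2.6667) + (2.3333)·(2.3333) + (0.3333)·(0.3333)) / 5 = 31.3333/5 = 6.2667

S is symmetric (S[j,i] = S[i,j]). Assembling:

S = [[5.8667, -1.4, 0.7333],
 [-1.4, 0.7, -1.2],
 [0.7333, -1.2, 6.2667]]


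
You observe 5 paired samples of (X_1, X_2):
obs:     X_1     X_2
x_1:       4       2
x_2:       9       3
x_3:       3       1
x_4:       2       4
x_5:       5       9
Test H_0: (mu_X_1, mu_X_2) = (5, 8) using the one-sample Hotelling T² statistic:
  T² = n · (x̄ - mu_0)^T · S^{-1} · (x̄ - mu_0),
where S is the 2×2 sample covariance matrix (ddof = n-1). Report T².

Step 1 — sample mean vector:
  mean(X_1) = (4 + 9 + 3 + 2 + 5) / 5 = 23/5 = 4.6
  mean(X_2) = (2 + 3 + 1 + 4 + 9) / 5 = 19/5 = 3.8
  x̄ = (4.6, 3.8),  deviation x̄ - mu_0 = (4.6, 3.8) - (5, 8) = (-0.4, -4.2).

Step 2 — sample covariance matrix, S[i,j] = (1/(n-1)) · Σ_k (x_{k,i} - mean_i) · (x_{k,j} - mean_j), divisor n-1 = 4:
  S[X_1,X_1] = ((-0.6)·(-0.6) + (4.4)·(4.4) + (-1.6)·(-1.6) + (-2.6)·(-2.6) + (0.4)·(0.4)) / 4 = 29.2/4 = 7.3
  S[X_1,X_2] = ((-0.6)·(-1.8) + (4.4)·(-0.8) + (-1.6)·(-2.8) + (-2.6)·(0.2) + (0.4)·(5.2)) / 4 = 3.6/4 = 0.9
  S[X_2,X_2] = ((-1.8)·(-1.8) + (-0.8)·(-0.8) + (-2.8)·(-2.8) + (0.2)·(0.2) + (5.2)·(5.2)) / 4 = 38.8/4 = 9.7
  S = [[7.3, 0.9],
 [0.9, 9.7]].

Step 3 — invert S. det(S) = 7.3·9.7 - (0.9)² = 70.
  S^{-1} = (1/det) · [[d, -b], [-b, a]] = [[0.1386, -0.0129],
 [-0.0129, 0.1043]].

Step 4 — quadratic form (x̄ - mu_0)^T · S^{-1} · (x̄ - mu_0):
  S^{-1} · (x̄ - mu_0) = (-0.0014, -0.4329),
  (x̄ - mu_0)^T · [...] = (-0.4)·(-0.0014) + (-4.2)·(-0.4329) = 1.8186.

Step 5 — scale by n: T² = 5 · 1.8186 = 9.0929.

T² ≈ 9.0929


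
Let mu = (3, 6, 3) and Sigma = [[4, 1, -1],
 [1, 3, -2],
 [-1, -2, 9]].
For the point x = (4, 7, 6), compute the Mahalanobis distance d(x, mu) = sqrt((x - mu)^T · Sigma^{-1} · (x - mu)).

Step 1 — centre the observation: (x - mu) = (1, 1, 3).

Step 2 — invert Sigma (cofactor / det for 3×3, or solve directly):
  Sigma^{-1} = [[0.2738, -0.0833, 0.0119],
 [-0.0833, 0.4167, 0.0833],
 [0.0119, 0.0833, 0.131]].

Step 3 — form the quadratic (x - mu)^T · Sigma^{-1} · (x - mu):
  Sigma^{-1} · (x - mu) = (0.2262, 0.5833, 0.4881).
  (x - mu)^T · [Sigma^{-1} · (x - mu)] = (1)·(0.2262) + (1)·(0.5833) + (3)·(0.4881) = 2.2738.

Step 4 — take square root: d = √(2.2738) ≈ 1.5079.

d(x, mu) = √(2.2738) ≈ 1.5079


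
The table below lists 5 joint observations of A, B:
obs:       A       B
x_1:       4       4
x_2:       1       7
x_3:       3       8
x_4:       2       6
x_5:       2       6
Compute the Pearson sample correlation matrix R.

Step 1 — column means:
  mean(A) = (4 + 1 + 3 + 2 + 2) / 5 = 12/5 = 2.4
  mean(B) = (4 + 7 + 8 + 6 + 6) / 5 = 31/5 = 6.2

Step 2 — sample variances and covariances s[i,j] = (1/(n-1)) · Σ_k (x_{k,i} - mean_i) · (x_{k,j} - mean_j), with n-1 = 4:
  s[A,A] = ((1.6)·(1.6) + (-1.4)·(-1.4) + (0.6)·(0.6) + (-0.4)·(-0.4) + (-0.4)·(-0.4)) / 4 = 5.2/4 = 1.3
  s[A,B] = ((1.6)·(-2.2) + (-1.4)·(0.8) + (0.6)·(1.8) + (-0.4)·(-0.2) + (-0.4)·(-0.2)) / 4 = -3.4/4 = -0.85
  s[B,B] = ((-2.2)·(-2.2) + (0.8)·(0.8) + (1.8)·(1.8) + (-0.2)·(-0.2) + (-0.2)·(-0.2)) / 4 = 8.8/4 = 2.2
  Sample standard deviations s_i = √(s[i,i]):
  s(A) = √(1.3) = 1.1402
  s(B) = √(2.2) = 1.4832

Step 3 — r_{ij} = s_{ij} / (s_i · s_j):
  r[A,A] = 1 (diagonal).
  r[A,B] = -0.85 / (1.1402 · 1.4832) = -0.85 / 1.6912 = -0.5026
  r[B,B] = 1 (diagonal).

R is symmetric with unit diagonal. Assembling:

R = [[1, -0.5026],
 [-0.5026, 1]]


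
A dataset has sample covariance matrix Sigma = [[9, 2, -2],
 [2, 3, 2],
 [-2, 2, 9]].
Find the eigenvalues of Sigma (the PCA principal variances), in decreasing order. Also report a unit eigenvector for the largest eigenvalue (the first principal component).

Step 1 — characteristic polynomial p(λ) = det(λI - Sigma) = λ³ - tr·λ² + c_1·λ - det, where tr = trace, c_1 = sum of the principal 2×2 minors, det = det(Sigma):
  tr = 9 + 3 + 9 = 21,
  c_1 = (9·3 - (2)²) + (9·9 - (-2)²) + (3·9 - (2)²) = 23 + 77 + 23 = 123,
  det = 9·(3·9 - (2)²) - (2)·((2)·9 - (2)·(-2)) + (-2)·((2)·(2) - 3·(-2)) = 9·(23) - (2)·(22) + (-2)·(10) = 143.
  So p(λ) = λ³ - 21λ² + 123λ - 143.
Step 2 — look for an integer root (rational root theorem: any rational root is an integer divisor of 143). Testing λ = 11:
  p(11) = 1331 - 2541 + 1353 - 143 = 0  ✓
  Dividing out (λ - 11): p(λ) = (λ - 11)(λ² - 10λ + 13).
Step 3 — remaining eigenvalues from the quadratic λ² - 10λ + 13 = 0:
  Δ = 10² - 4·13 = 100 - 52 = 48,  λ = (10 ± √48)/2 = (10 ± 6.9282)/2 ≈ 8.4641 or 1.5359.
  Sorted: λ_1 = 11,  λ_2 = 8.4641,  λ_3 = 1.5359  (check: sum = 21 = tr ✓).

Step 4 — unit eigenvector for λ_1 = 11: v spans the null space of (Sigma - λ_1 I), whose rows are
  r_1 = (-2, 2, -2),  r_2 = (2, -8, 2),  r_3 = (-2, 2, -2).
  v is orthogonal to every row, so take v ∝ r_1 × r_2 = ((2)·(2) - (-2)·(-8), (-2)·(2) - (-2)·(2), (-2)·(-8) - (2)·(2)) = (-12, 0, 12).
  Rescale (divide by 12; multiply by -1 so the first nonzero entry is positive): u = (1, 0, -1).
  ||u|| = √((1)² + (0)² + (-1)²) = √(2) ≈ 1.4142,  v_1 = u/||u|| ≈ (0.7071, 0, -0.7071) (||v_1|| = 1).

λ_1 = 11,  λ_2 = 8.4641,  λ_3 = 1.5359;  v_1 ≈ (0.7071, 0, -0.7071)


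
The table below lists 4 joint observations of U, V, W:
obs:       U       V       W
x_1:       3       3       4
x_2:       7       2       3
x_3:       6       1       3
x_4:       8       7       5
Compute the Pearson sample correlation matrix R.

Step 1 — column means:
  mean(U) = (3 + 7 + 6 + 8) / 4 = 24/4 = 6
  mean(V) = (3 + 2 + 1 + 7) / 4 = 13/4 = 3.25
  mean(W) = (4 + 3 + 3 + 5) / 4 = 15/4 = 3.75

Step 2 — sample variances and covariances s[i,j] = (1/(n-1)) · Σ_k (x_{k,i} - mean_i) · (x_{k,j} - mean_j), with n-1 = 3:
  s[U,U] = ((-3)·(-3) + (1)·(1) + (0)·(0) + (2)·(2)) / 3 = 14/3 = 4.6667
  s[U,V] = ((-3)·(-0.25) + (1)·(-1.25) + (0)·(-2.25) + (2)·(3.75)) / 3 = 7/3 = 2.3333
  s[U,W] = ((-3)·(0.25) + (1)·(-0.75) + (0)·(-0.75) + (2)·(1.25)) / 3 = 1/3 = 0.3333
  s[V,V] = ((-0.25)·(-0.25) + (-1.25)·(-1.25) + (-2.25)·(-2.25) + (3.75)·(3.75)) / 3 = 20.75/3 = 6.9167
  s[V,W] = ((-0.25)·(0.25) + (-1.25)·(-0.75) + (-2.25)·(-0.75) + (3.75)·(1.25)) / 3 = 7.25/3 = 2.4167
  s[W,W] = ((0.25)·(0.25) + (-0.75)·(-0.75) + (-0.75)·(-0.75) + (1.25)·(1.25)) / 3 = 2.75/3 = 0.9167
  Sample standard deviations s_i = √(s[i,i]):
  s(U) = √(4.6667) = 2.1602
  s(V) = √(6.9167) = 2.63
  s(W) = √(0.9167) = 0.9574

Step 3 — r_{ij} = s_{ij} / (s_i · s_j):
  r[U,U] = 1 (diagonal).
  r[U,V] = 2.3333 / (2.1602 · 2.63) = 2.3333 / 5.6814 = 0.4107
  r[U,W] = 0.3333 / (2.1602 · 0.9574) = 0.3333 / 2.0683 = 0.1612
  r[V,V] = 1 (diagonal).
  r[V,W] = 2.4167 / (2.63 · 0.9574) = 2.4167 / 2.518 = 0.9598
  r[W,W] = 1 (diagonal).

R is symmetric with unit diagonal. Assembling:

R = [[1, 0.4107, 0.1612],
 [0.4107, 1, 0.9598],
 [0.1612, 0.9598, 1]]


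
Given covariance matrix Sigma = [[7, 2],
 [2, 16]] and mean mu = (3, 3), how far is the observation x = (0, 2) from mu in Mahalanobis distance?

Step 1 — centre the observation: (x - mu) = (-3, -1).

Step 2 — invert Sigma. det(Sigma) = 7·16 - (2)² = 108.
  Sigma^{-1} = (1/det) · [[d, -b], [-b, a]] = [[0.1481, -0.0185],
 [-0.0185, 0.0648]].

Step 3 — form the quadratic (x - mu)^T · Sigma^{-1} · (x - mu):
  Sigma^{-1} · (x - mu) = (-0.4259, -0.0093).
  (x - mu)^T · [Sigma^{-1} · (x - mu)] = (-3)·(-0.4259) + (-1)·(-0.0093) = 1.287.

Step 4 — take square root: d = √(1.287) ≈ 1.1345.

d(x, mu) = √(1.287) ≈ 1.1345


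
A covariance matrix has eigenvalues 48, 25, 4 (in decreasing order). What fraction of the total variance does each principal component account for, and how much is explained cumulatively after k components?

Step 1 — total variance = trace(Sigma) = Σ λ_i = 48 + 25 + 4 = 77.

Step 2 — fraction explained by component i = λ_i / Σ λ:
  PC1: 48/77 = 0.6234
  PC2: 25/77 = 0.3247
  PC3: 4/77 = 0.0519

Step 3 — cumulative fraction after k components = (λ_1 + ... + λ_k) / Σ λ:
  k = 1: 48/77 = 0.6234
  k = 2: (48 + 25)/77 = 73/77 = 0.9481
  k = 3: (48 + 25 + 4)/77 = 77/77 = 1

Summary (fraction, with percent):

explained: PC1 0.6234 (62.34%), PC2 0.3247 (32.47%), PC3 0.0519 (5.19%);  cumulative: 0.6234, 0.9481, 1


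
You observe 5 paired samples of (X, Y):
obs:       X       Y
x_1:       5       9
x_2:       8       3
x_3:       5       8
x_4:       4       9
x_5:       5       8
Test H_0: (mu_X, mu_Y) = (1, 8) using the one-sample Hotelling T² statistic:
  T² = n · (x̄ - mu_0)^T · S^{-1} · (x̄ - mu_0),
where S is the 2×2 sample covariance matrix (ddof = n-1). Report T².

Step 1 — sample mean vector:
  mean(X) = (5 + 8 + 5 + 4 + 5) / 5 = 27/5 = 5.4
  mean(Y) = (9 + 3 + 8 + 9 + 8) / 5 = 37/5 = 7.4
  x̄ = (5.4, 7.4),  deviation x̄ - mu_0 = (5.4, 7.4) - (1, 8) = (4.4, -0.6).

Step 2 — sample covariance matrix, S[i,j] = (1/(n-1)) · Σ_k (x_{k,i} - mean_i) · (x_{k,j} - mean_j), divisor n-1 = 4:
  S[X,X] = ((-0.4)·(-0.4) + (2.6)·(2.6) + (-0.4)·(-0.4) + (-1.4)·(-1.4) + (-0.4)·(-0.4)) / 4 = 9.2/4 = 2.3
  S[X,Y] = ((-0.4)·(1.6) + (2.6)·(-4.4) + (-0.4)·(0.6) + (-1.4)·(1.6) + (-0.4)·(0.6)) / 4 = -14.8/4 = -3.7
  S[Y,Y] = ((1.6)·(1.6) + (-4.4)·(-4.4) + (0.6)·(0.6) + (1.6)·(1.6) + (0.6)·(0.6)) / 4 = 25.2/4 = 6.3
  S = [[2.3, -3.7],
 [-3.7, 6.3]].

Step 3 — invert S. det(S) = 2.3·6.3 - (-3.7)² = 0.8.
  S^{-1} = (1/det) · [[d, -b], [-b, a]] = [[7.875, 4.625],
 [4.625, 2.875]].

Step 4 — quadratic form (x̄ - mu_0)^T · S^{-1} · (x̄ - mu_0):
  S^{-1} · (x̄ - mu_0) = (31.875, 18.625),
  (x̄ - mu_0)^T · [...] = (4.4)·(31.875) + (-0.6)·(18.625) = 129.075.

Step 5 — scale by n: T² = 5 · 129.075 = 645.375.

T² ≈ 645.375


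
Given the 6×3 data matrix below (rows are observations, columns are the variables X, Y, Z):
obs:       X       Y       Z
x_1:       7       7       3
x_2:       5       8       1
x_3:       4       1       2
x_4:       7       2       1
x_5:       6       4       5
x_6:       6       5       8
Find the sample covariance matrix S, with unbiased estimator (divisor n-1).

Step 1 — column means:
  mean(X) = (7 + 5 + 4 + 7 + 6 + 6) / 6 = 35/6 = 5.8333
  mean(Y) = (7 + 8 + 1 + 2 + 4 + 5) / 6 = 27/6 = 4.5
  mean(Z) = (3 + 1 + 2 + 1 + 5 + 8) / 6 = 20/6 = 3.3333

Step 2 — sample covariance S[i,j] = (1/(n-1)) · Σ_k (x_{k,i} - mean_i) · (x_{k,j} - mean_j), with n-1 = 5.
  S[X,X] = ((1.1667)·(1.1667) + (-0.8333)·(-0.8333) + (-1.8333)·(-1.8333) + (1.1667)·(1.1667) + (0.1667)·(0.1667) + (0.1667)·(0.1667)) / 5 = 6.8333/5 = 1.3667
  S[X,Y] = ((1.1667)·(2.5) + (-0.8333)·(3.5) + (-1.8333)·(-3.5) + (1.1667)·(-2.5) + (0.1667)·(-0.5) + (0.1667)·(0.5)) / 5 = 3.5/5 = 0.7
  S[X,Z] = ((1.1667)·(-0.3333) + (-0.8333)·(-2.3333) + (-1.8333)·(-1.3333) + (1.1667)·(-2.3333) + (0.1667)·(1.6667) + (0.1667)·(4.6667)) / 5 = 2.3333/5 = 0.4667
  S[Y,Y] = ((2.5)·(2.5) + (3.5)·(3.5) + (-3.5)·(-3.5) + (-2.5)·(-2.5) + (-0.5)·(-0.5) + (0.5)·(0.5)) / 5 = 37.5/5 = 7.5
  S[Y,Z] = ((2.5)·(-0.3333) + (3.5)·(-2.3333) + (-3.5)·(-1.3333) + (-2.5)·(-2.3333) + (-0.5)·(1.6667) + (0.5)·(4.6667)) / 5 = 3/5 = 0.6
  S[Z,Z] = ((-0.3333)·(-0.3333) + (-2.3333)·(-2.3333) + (-1.3333)·(-1.3333) + (-2.3333)·(-2.3333) + (1.6667)·(1.6667) + (4.6667)·(4.6667)) / 5 = 37.3333/5 = 7.4667

S is symmetric (S[j,i] = S[i,j]). Assembling:

S = [[1.3667, 0.7, 0.4667],
 [0.7, 7.5, 0.6],
 [0.4667, 0.6, 7.4667]]


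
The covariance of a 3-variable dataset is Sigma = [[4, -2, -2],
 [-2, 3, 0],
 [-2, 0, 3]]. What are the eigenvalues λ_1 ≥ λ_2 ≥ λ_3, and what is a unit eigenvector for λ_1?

Step 1 — characteristic polynomial p(λ) = det(λI - Sigma) = λ³ - tr·λ² + c_1·λ - det, where tr = trace, c_1 = sum of the principal 2×2 minors, det = det(Sigma):
  tr = 4 + 3 + 3 = 10,
  c_1 = (4·3 - (-2)²) + (4·3 - (-2)²) + (3·3 - (0)²) = 8 + 8 + 9 = 25,
  det = 4·(3·3 - (0)²) - (-2)·((-2)·3 - (0)·(-2)) + (-2)·((-2)·(0) - 3·(-2)) = 4·(9) - (-2)·(-6) + (-2)·(6) = 12.
  So p(λ) = λ³ - 10λ² + 25λ - 12.
Step 2 — look for an integer root (rational root theorem: any rational root is an integer divisor of 12). Testing λ = 3:
  p(3) = 27 - 90 + 75 - 12 = 0  ✓
  Dividing out (λ - 3): p(λ) = (λ - 3)(λ² - 7λ + 4).
Step 3 — remaining eigenvalues from the quadratic λ² - 7λ + 4 = 0:
  Δ = 7² - 4·4 = 49 - 16 = 33,  λ = (7 ± √33)/2 = (7 ± 5.7446)/2 ≈ 6.3723 or 0.6277.
  Sorted: λ_1 = 6.3723,  λ_2 = 3,  λ_3 = 0.6277  (check: sum = 10 = tr ✓).

Step 4 — unit eigenvector for λ_1 ≈ 6.3723: v spans the null space of (Sigma - λ_1 I), whose rows are
  r_1 = (-2.3723, -2, -2),  r_2 = (-2, -3.3723, 0),  r_3 = (-2, 0, -3.3723).
  v is orthogonal to every row, so take v ∝ r_1 × r_2 = ((-2)·(0) - (-2)·(-3.3723), (-2)·(-2) - (-2.3723)·(0), (-2.3723)·(-3.3723) - (-2)·(-2)) ≈ (-6.7446, 4, 4).
  Rescale (multiply by -1 so the first nonzero entry is positive): u = (6.7446, -4, -4).
  ||u|| = √((6.7446)² + (-4)² + (-4)²) = √(77.4891) ≈ 8.8028,  v_1 = u/||u|| ≈ (0.7662, -0.4544, -0.4544) (||v_1|| = 1).

λ_1 = 6.3723,  λ_2 = 3,  λ_3 = 0.6277;  v_1 ≈ (0.7662, -0.4544, -0.4544)


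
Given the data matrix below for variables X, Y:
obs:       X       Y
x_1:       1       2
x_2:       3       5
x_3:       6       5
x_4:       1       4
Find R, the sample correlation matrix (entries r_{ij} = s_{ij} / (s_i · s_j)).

Step 1 — column means:
  mean(X) = (1 + 3 + 6 + 1) / 4 = 11/4 = 2.75
  mean(Y) = (2 + 5 + 5 + 4) / 4 = 16/4 = 4

Step 2 — sample variances and covariances s[i,j] = (1/(n-1)) · Σ_k (x_{k,i} - mean_i) · (x_{k,j} - mean_j), with n-1 = 3:
  s[X,X] = ((-1.75)·(-1.75) + (0.25)·(0.25) + (3.25)·(3.25) + (-1.75)·(-1.75)) / 3 = 16.75/3 = 5.5833
  s[X,Y] = ((-1.75)·(-2) + (0.25)·(1) + (3.25)·(1) + (-1.75)·(0)) / 3 = 7/3 = 2.3333
  s[Y,Y] = ((-2)·(-2) + (1)·(1) + (1)·(1) + (0)·(0)) / 3 = 6/3 = 2
  Sample standard deviations s_i = √(s[i,i]):
  s(X) = √(5.5833) = 2.3629
  s(Y) = √(2) = 1.4142

Step 3 — r_{ij} = s_{ij} / (s_i · s_j):
  r[X,X] = 1 (diagonal).
  r[X,Y] = 2.3333 / (2.3629 · 1.4142) = 2.3333 / 3.3417 = 0.6983
  r[Y,Y] = 1 (diagonal).

R is symmetric with unit diagonal. Assembling:

R = [[1, 0.6983],
 [0.6983, 1]]


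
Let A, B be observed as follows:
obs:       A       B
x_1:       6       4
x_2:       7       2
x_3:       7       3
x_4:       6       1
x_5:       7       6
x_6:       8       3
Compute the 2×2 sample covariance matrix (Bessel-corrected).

Step 1 — column means:
  mean(A) = (6 + 7 + 7 + 6 + 7 + 8) / 6 = 41/6 = 6.8333
  mean(B) = (4 + 2 + 3 + 1 + 6 + 3) / 6 = 19/6 = 3.1667

Step 2 — sample covariance S[i,j] = (1/(n-1)) · Σ_k (x_{k,i} - mean_i) · (x_{k,j} - mean_j), with n-1 = 5.
  S[A,A] = ((-0.8333)·(-0.8333) + (0.1667)·(0.1667) + (0.1667)·(0.1667) + (-0.8333)·(-0.8333) + (0.1667)·(0.1667) + (1.1667)·(1.1667)) / 5 = 2.8333/5 = 0.5667
  S[A,B] = ((-0.8333)·(0.8333) + (0.1667)·(-1.1667) + (0.1667)·(-0.1667) + (-0.8333)·(-2.1667) + (0.1667)·(2.8333) + (1.1667)·(-0.1667)) / 5 = 1.1667/5 = 0.2333
  S[B,B] = ((0.8333)·(0.8333) + (-1.1667)·(-1.1667) + (-0.1667)·(-0.1667) + (-2.1667)·(-2.1667) + (2.8333)·(2.8333) + (-0.1667)·(-0.1667)) / 5 = 14.8333/5 = 2.9667

S is symmetric (S[j,i] = S[i,j]). Assembling:

S = [[0.5667, 0.2333],
 [0.2333, 2.9667]]


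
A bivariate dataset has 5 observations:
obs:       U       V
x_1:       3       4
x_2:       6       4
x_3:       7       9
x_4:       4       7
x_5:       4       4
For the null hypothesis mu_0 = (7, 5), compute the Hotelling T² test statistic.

Step 1 — sample mean vector:
  mean(U) = (3 + 6 + 7 + 4 + 4) / 5 = 24/5 = 4.8
  mean(V) = (4 + 4 + 9 + 7 + 4) / 5 = 28/5 = 5.6
  x̄ = (4.8, 5.6),  deviation x̄ - mu_0 = (4.8, 5.6) - (7, 5) = (-2.2, 0.6).

Step 2 — sample covariance matrix, S[i,j] = (1/(n-1)) · Σ_k (x_{k,i} - mean_i) · (x_{k,j} - mean_j), divisor n-1 = 4:
  S[U,U] = ((-1.8)·(-1.8) + (1.2)·(1.2) + (2.2)·(2.2) + (-0.8)·(-0.8) + (-0.8)·(-0.8)) / 4 = 10.8/4 = 2.7
  S[U,V] = ((-1.8)·(-1.6) + (1.2)·(-1.6) + (2.2)·(3.4) + (-0.8)·(1.4) + (-0.8)·(-1.6)) / 4 = 8.6/4 = 2.15
  S[V,V] = ((-1.6)·(-1.6) + (-1.6)·(-1.6) + (3.4)·(3.4) + (1.4)·(1.4) + (-1.6)·(-1.6)) / 4 = 21.2/4 = 5.3
  S = [[2.7, 2.15],
 [2.15, 5.3]].

Step 3 — invert S. det(S) = 2.7·5.3 - (2.15)² = 9.6875.
  S^{-1} = (1/det) · [[d, -b], [-b, a]] = [[0.5471, -0.2219],
 [-0.2219, 0.2787]].

Step 4 — quadratic form (x̄ - mu_0)^T · S^{-1} · (x̄ - mu_0):
  S^{-1} · (x̄ - mu_0) = (-1.3368, 0.6555),
  (x̄ - mu_0)^T · [...] = (-2.2)·(-1.3368) + (0.6)·(0.6555) = 3.3342.

Step 5 — scale by n: T² = 5 · 3.3342 = 16.671.

T² ≈ 16.671


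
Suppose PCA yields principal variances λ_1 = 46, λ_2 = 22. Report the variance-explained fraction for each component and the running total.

Step 1 — total variance = trace(Sigma) = Σ λ_i = 46 + 22 = 68.

Step 2 — fraction explained by component i = λ_i / Σ λ:
  PC1: 46/68 = 0.6765
  PC2: 22/68 = 0.3235

Step 3 — cumulative fraction after k components = (λ_1 + ... + λ_k) / Σ λ:
  k = 1: 46/68 = 0.6765
  k = 2: (46 + 22)/68 = 68/68 = 1

Summary (fraction, with percent):

explained: PC1 0.6765 (67.65%), PC2 0.3235 (32.35%);  cumulative: 0.6765, 1


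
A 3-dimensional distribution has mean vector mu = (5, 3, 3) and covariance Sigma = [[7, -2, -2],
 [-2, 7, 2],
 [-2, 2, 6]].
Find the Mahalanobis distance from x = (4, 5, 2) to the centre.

Step 1 — centre the observation: (x - mu) = (-1, 2, -1).

Step 2 — invert Sigma (cofactor / det for 3×3, or solve directly):
  Sigma^{-1} = [[0.1652, 0.0348, 0.0435],
 [0.0348, 0.1652, -0.0435],
 [0.0435, -0.0435, 0.1957]].

Step 3 — form the quadratic (x - mu)^T · Sigma^{-1} · (x - mu):
  Sigma^{-1} · (x - mu) = (-0.1391, 0.3391, -0.3261).
  (x - mu)^T · [Sigma^{-1} · (x - mu)] = (-1)·(-0.1391) + (2)·(0.3391) + (-1)·(-0.3261) = 1.1435.

Step 4 — take square root: d = √(1.1435) ≈ 1.0693.

d(x, mu) = √(1.1435) ≈ 1.0693


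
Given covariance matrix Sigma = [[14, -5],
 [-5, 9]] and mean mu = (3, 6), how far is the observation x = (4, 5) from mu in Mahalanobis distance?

Step 1 — centre the observation: (x - mu) = (1, -1).

Step 2 — invert Sigma. det(Sigma) = 14·9 - (-5)² = 101.
  Sigma^{-1} = (1/det) · [[d, -b], [-b, a]] = [[0.0891, 0.0495],
 [0.0495, 0.1386]].

Step 3 — form the quadratic (x - mu)^T · Sigma^{-1} · (x - mu):
  Sigma^{-1} · (x - mu) = (0.0396, -0.0891).
  (x - mu)^T · [Sigma^{-1} · (x - mu)] = (1)·(0.0396) + (-1)·(-0.0891) = 0.1287.

Step 4 — take square root: d = √(0.1287) ≈ 0.3588.

d(x, mu) = √(0.1287) ≈ 0.3588


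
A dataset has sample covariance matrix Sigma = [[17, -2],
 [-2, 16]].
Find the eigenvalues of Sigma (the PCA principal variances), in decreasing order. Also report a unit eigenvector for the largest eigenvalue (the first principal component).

Step 1 — characteristic polynomial of 2×2 Sigma:
  det(Sigma - λI) = λ² - trace · λ + det = 0.
  trace = 17 + 16 = 33, det = 17·16 - (-2)² = 268.
Step 2 — discriminant:
  Δ = trace² - 4·det = 1089 - 1072 = 17.
Step 3 — eigenvalues:
  λ = (trace ± √Δ)/2 = (33 ± 4.1231)/2,
  λ_1 = 18.5616,  λ_2 = 14.4384.

Step 4 — unit eigenvector for λ_1: solve (Sigma - λ_1 I)v = 0. First row:
  (17 - 18.5616)·v_x + (-2)·v_y = 0, i.e. (-1.5616)·v_x + (-2)·v_y = 0,
  so v ∝ (b, λ_1 - a) = (-2, 1.5616); multiply by -1 so the first entry is positive: u = (2, -1.5616).
  ||u|| = √((2)² + (-1.5616)²) = √(6.4384) ≈ 2.5374,
  v_1 = u/||u|| ≈ (0.7882, -0.6154) (||v_1|| = 1).

λ_1 = 18.5616,  λ_2 = 14.4384;  v_1 ≈ (0.7882, -0.6154)


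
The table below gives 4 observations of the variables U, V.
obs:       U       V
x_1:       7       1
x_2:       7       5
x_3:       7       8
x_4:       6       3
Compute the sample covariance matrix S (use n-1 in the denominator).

Step 1 — column means:
  mean(U) = (7 + 7 + 7 + 6) / 4 = 27/4 = 6.75
  mean(V) = (1 + 5 + 8 + 3) / 4 = 17/4 = 4.25

Step 2 — sample covariance S[i,j] = (1/(n-1)) · Σ_k (x_{k,i} - mean_i) · (x_{k,j} - mean_j), with n-1 = 3.
  S[U,U] = ((0.25)·(0.25) + (0.25)·(0.25) + (0.25)·(0.25) + (-0.75)·(-0.75)) / 3 = 0.75/3 = 0.25
  S[U,V] = ((0.25)·(-3.25) + (0.25)·(0.75) + (0.25)·(3.75) + (-0.75)·(-1.25)) / 3 = 1.25/3 = 0.4167
  S[V,V] = ((-3.25)·(-3.25) + (0.75)·(0.75) + (3.75)·(3.75) + (-1.25)·(-1.25)) / 3 = 26.75/3 = 8.9167

S is symmetric (S[j,i] = S[i,j]). Assembling:

S = [[0.25, 0.4167],
 [0.4167, 8.9167]]


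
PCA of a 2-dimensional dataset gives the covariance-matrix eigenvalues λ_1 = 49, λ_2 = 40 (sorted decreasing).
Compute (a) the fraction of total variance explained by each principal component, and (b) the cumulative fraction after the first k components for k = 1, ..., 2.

Step 1 — total variance = trace(Sigma) = Σ λ_i = 49 + 40 = 89.

Step 2 — fraction explained by component i = λ_i / Σ λ:
  PC1: 49/89 = 0.5506
  PC2: 40/89 = 0.4494

Step 3 — cumulative fraction after k components = (λ_1 + ... + λ_k) / Σ λ:
  k = 1: 49/89 = 0.5506
  k = 2: (49 + 40)/89 = 89/89 = 1

Summary (fraction, with percent):

explained: PC1 0.5506 (55.06%), PC2 0.4494 (44.94%);  cumulative: 0.5506, 1


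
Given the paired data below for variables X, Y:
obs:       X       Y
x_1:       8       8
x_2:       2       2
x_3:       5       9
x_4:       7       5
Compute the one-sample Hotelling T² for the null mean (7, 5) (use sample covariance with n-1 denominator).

Step 1 — sample mean vector:
  mean(X) = (8 + 2 + 5 + 7) / 4 = 22/4 = 5.5
  mean(Y) = (8 + 2 + 9 + 5) / 4 = 24/4 = 6
  x̄ = (5.5, 6),  deviation x̄ - mu_0 = (5.5, 6) - (7, 5) = (-1.5, 1).

Step 2 — sample covariance matrix, S[i,j] = (1/(n-1)) · Σ_k (x_{k,i} - mean_i) · (x_{k,j} - mean_j), divisor n-1 = 3:
  S[X,X] = ((2.5)·(2.5) + (-3.5)·(-3.5) + (-0.5)·(-0.5) + (1.5)·(1.5)) / 3 = 21/3 = 7
  S[X,Y] = ((2.5)·(2) + (-3.5)·(-4) + (-0.5)·(3) + (1.5)·(-1)) / 3 = 16/3 = 5.3333
  S[Y,Y] = ((2)·(2) + (-4)·(-4) + (3)·(3) + (-1)·(-1)) / 3 = 30/3 = 10
  S = [[7, 5.3333],
 [5.3333, 10]].

Step 3 — invert S. det(S) = 7·10 - (5.3333)² = 41.5556.
  S^{-1} = (1/det) · [[d, -b], [-b, a]] = [[0.2406, -0.1283],
 [-0.1283, 0.1684]].

Step 4 — quadratic form (x̄ - mu_0)^T · S^{-1} · (x̄ - mu_0):
  S^{-1} · (x̄ - mu_0) = (-0.4893, 0.361),
  (x̄ - mu_0)^T · [...] = (-1.5)·(-0.4893) + (1)·(0.361) = 1.0949.

Step 5 — scale by n: T² = 4 · 1.0949 = 4.3797.

T² ≈ 4.3797


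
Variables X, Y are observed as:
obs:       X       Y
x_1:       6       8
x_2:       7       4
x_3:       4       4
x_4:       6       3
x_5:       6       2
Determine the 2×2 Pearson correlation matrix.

Step 1 — column means:
  mean(X) = (6 + 7 + 4 + 6 + 6) / 5 = 29/5 = 5.8
  mean(Y) = (8 + 4 + 4 + 3 + 2) / 5 = 21/5 = 4.2

Step 2 — sample variances and covariances s[i,j] = (1/(n-1)) · Σ_k (x_{k,i} - mean_i) · (x_{k,j} - mean_j), with n-1 = 4:
  s[X,X] = ((0.2)·(0.2) + (1.2)·(1.2) + (-1.8)·(-1.8) + (0.2)·(0.2) + (0.2)·(0.2)) / 4 = 4.8/4 = 1.2
  s[X,Y] = ((0.2)·(3.8) + (1.2)·(-0.2) + (-1.8)·(-0.2) + (0.2)·(-1.2) + (0.2)·(-2.2)) / 4 = 0.2/4 = 0.05
  s[Y,Y] = ((3.8)·(3.8) + (-0.2)·(-0.2) + (-0.2)·(-0.2) + (-1.2)·(-1.2) + (-2.2)·(-2.2)) / 4 = 20.8/4 = 5.2
  Sample standard deviations s_i = √(s[i,i]):
  s(X) = √(1.2) = 1.0954
  s(Y) = √(5.2) = 2.2804

Step 3 — r_{ij} = s_{ij} / (s_i · s_j):
  r[X,X] = 1 (diagonal).
  r[X,Y] = 0.05 / (1.0954 · 2.2804) = 0.05 / 2.498 = 0.02
  r[Y,Y] = 1 (diagonal).

R is symmetric with unit diagonal. Assembling:

R = [[1, 0.02],
 [0.02, 1]]


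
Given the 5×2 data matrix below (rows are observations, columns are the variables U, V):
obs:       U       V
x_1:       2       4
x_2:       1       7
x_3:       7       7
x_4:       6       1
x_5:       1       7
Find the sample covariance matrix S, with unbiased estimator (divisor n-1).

Step 1 — column means:
  mean(U) = (2 + 1 + 7 + 6 + 1) / 5 = 17/5 = 3.4
  mean(V) = (4 + 7 + 7 + 1 + 7) / 5 = 26/5 = 5.2

Step 2 — sample covariance S[i,j] = (1/(n-1)) · Σ_k (x_{k,i} - mean_i) · (x_{k,j} - mean_j), with n-1 = 4.
  S[U,U] = ((-1.4)·(-1.4) + (-2.4)·(-2.4) + (3.6)·(3.6) + (2.6)·(2.6) + (-2.4)·(-2.4)) / 4 = 33.2/4 = 8.3
  S[U,V] = ((-1.4)·(-1.2) + (-2.4)·(1.8) + (3.6)·(1.8) + (2.6)·(-4.2) + (-2.4)·(1.8)) / 4 = -11.4/4 = -2.85
  S[V,V] = ((-1.2)·(-1.2) + (1.8)·(1.8) + (1.8)·(1.8) + (-4.2)·(-4.2) + (1.8)·(1.8)) / 4 = 28.8/4 = 7.2

S is symmetric (S[j,i] = S[i,j]). Assembling:

S = [[8.3, -2.85],
 [-2.85, 7.2]]


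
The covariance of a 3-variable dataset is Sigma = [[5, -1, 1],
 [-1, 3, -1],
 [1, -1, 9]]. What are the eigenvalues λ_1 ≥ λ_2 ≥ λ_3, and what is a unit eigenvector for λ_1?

Step 1 — characteristic polynomial p(λ) = det(λI - Sigma) = λ³ - tr·λ² + c_1·λ - det, where tr = trace, c_1 = sum of the principal 2×2 minors, det = det(Sigma):
  tr = 5 + 3 + 9 = 17,
  c_1 = (5·3 - (-1)²) + (5·9 - (1)²) + (3·9 - (-1)²) = 14 + 44 + 26 = 84,
  det = 5·(3·9 - (-1)²) - (-1)·((-1)·9 - (-1)·(1)) + (1)·((-1)·(-1) - 3·(1)) = 5·(26) - (-1)·(-8) + (1)·(-2) = 120.
  So p(λ) = λ³ - 17λ² + 84λ - 120.
Step 2 — look for an integer root (rational root theorem: any rational root is an integer divisor of 120). Testing λ = 5:
  p(5) = 125 - 425 + 420 - 120 = 0  ✓
  Dividing out (λ - 5): p(λ) = (λ - 5)(λ² - 12λ + 24).
Step 3 — remaining eigenvalues from the quadratic λ² - 12λ + 24 = 0:
  Δ = 12² - 4·24 = 144 - 96 = 48,  λ = (12 ± √48)/2 = (12 ± 6.9282)/2 ≈ 9.4641 or 2.5359.
  Sorted: λ_1 = 9.4641,  λ_2 = 5,  λ_3 = 2.5359  (check: sum = 17 = tr ✓).

Step 4 — unit eigenvector for λ_1 ≈ 9.4641: v spans the null space of (Sigma - λ_1 I), whose rows are
  r_1 = (-4.4641, -1, 1),  r_2 = (-1, -6.4641, -1),  r_3 = (1, -1, -0.4641).
  v is orthogonal to every row, so take v ∝ r_1 × r_2 = ((-1)·(-1) - (1)·(-6.4641), (1)·(-1) - (-4.4641)·(-1), (-4.4641)·(-6.4641) - (-1)·(-1)) ≈ (7.4641, -5.4641, 27.8564).
  Let u = (7.4641, -5.4641, 27.8564).
  ||u|| = √((7.4641)² + (-5.4641)² + (27.8564)²) = √(861.5486) ≈ 29.3521,  v_1 = u/||u|| ≈ (0.2543, -0.1862, 0.949) (||v_1|| = 1).

λ_1 = 9.4641,  λ_2 = 5,  λ_3 = 2.5359;  v_1 ≈ (0.2543, -0.1862, 0.949)


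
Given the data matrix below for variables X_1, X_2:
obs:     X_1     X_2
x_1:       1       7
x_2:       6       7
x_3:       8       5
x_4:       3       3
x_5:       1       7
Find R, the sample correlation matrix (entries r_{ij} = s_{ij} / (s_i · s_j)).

Step 1 — column means:
  mean(X_1) = (1 + 6 + 8 + 3 + 1) / 5 = 19/5 = 3.8
  mean(X_2) = (7 + 7 + 5 + 3 + 7) / 5 = 29/5 = 5.8

Step 2 — sample variances and covariances s[i,j] = (1/(n-1)) · Σ_k (x_{k,i} - mean_i) · (x_{k,j} - mean_j), with n-1 = 4:
  s[X_1,X_1] = ((-2.8)·(-2.8) + (2.2)·(2.2) + (4.2)·(4.2) + (-0.8)·(-0.8) + (-2.8)·(-2.8)) / 4 = 38.8/4 = 9.7
  s[X_1,X_2] = ((-2.8)·(1.2) + (2.2)·(1.2) + (4.2)·(-0.8) + (-0.8)·(-2.8) + (-2.8)·(1.2)) / 4 = -5.2/4 = -1.3
  s[X_2,X_2] = ((1.2)·(1.2) + (1.2)·(1.2) + (-0.8)·(-0.8) + (-2.8)·(-2.8) + (1.2)·(1.2)) / 4 = 12.8/4 = 3.2
  Sample standard deviations s_i = √(s[i,i]):
  s(X_1) = √(9.7) = 3.1145
  s(X_2) = √(3.2) = 1.7889

Step 3 — r_{ij} = s_{ij} / (s_i · s_j):
  r[X_1,X_1] = 1 (diagonal).
  r[X_1,X_2] = -1.3 / (3.1145 · 1.7889) = -1.3 / 5.5714 = -0.2333
  r[X_2,X_2] = 1 (diagonal).

R is symmetric with unit diagonal. Assembling:

R = [[1, -0.2333],
 [-0.2333, 1]]


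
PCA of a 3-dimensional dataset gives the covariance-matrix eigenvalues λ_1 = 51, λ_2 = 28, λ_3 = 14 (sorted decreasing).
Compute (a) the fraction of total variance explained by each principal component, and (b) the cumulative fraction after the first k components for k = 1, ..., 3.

Step 1 — total variance = trace(Sigma) = Σ λ_i = 51 + 28 + 14 = 93.

Step 2 — fraction explained by component i = λ_i / Σ λ:
  PC1: 51/93 = 0.5484
  PC2: 28/93 = 0.3011
  PC3: 14/93 = 0.1505

Step 3 — cumulative fraction after k components = (λ_1 + ... + λ_k) / Σ λ:
  k = 1: 51/93 = 0.5484
  k = 2: (51 + 28)/93 = 79/93 = 0.8495
  k = 3: (51 + 28 + 14)/93 = 93/93 = 1

Summary (fraction, with percent):

explained: PC1 0.5484 (54.84%), PC2 0.3011 (30.11%), PC3 0.1505 (15.05%);  cumulative: 0.5484, 0.8495, 1


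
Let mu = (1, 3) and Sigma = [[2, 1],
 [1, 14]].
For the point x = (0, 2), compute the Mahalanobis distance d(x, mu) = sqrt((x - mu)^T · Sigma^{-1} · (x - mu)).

Step 1 — centre the observation: (x - mu) = (-1, -1).

Step 2 — invert Sigma. det(Sigma) = 2·14 - (1)² = 27.
  Sigma^{-1} = (1/det) · [[d, -b], [-b, a]] = [[0.5185, -0.037],
 [-0.037, 0.0741]].

Step 3 — form the quadratic (x - mu)^T · Sigma^{-1} · (x - mu):
  Sigma^{-1} · (x - mu) = (-0.4815, -0.037).
  (x - mu)^T · [Sigma^{-1} · (x - mu)] = (-1)·(-0.4815) + (-1)·(-0.037) = 0.5185.

Step 4 — take square root: d = √(0.5185) ≈ 0.7201.

d(x, mu) = √(0.5185) ≈ 0.7201


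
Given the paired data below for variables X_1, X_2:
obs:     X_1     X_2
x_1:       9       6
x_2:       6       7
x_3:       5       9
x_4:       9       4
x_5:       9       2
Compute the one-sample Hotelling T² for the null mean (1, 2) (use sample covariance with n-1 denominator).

Step 1 — sample mean vector:
  mean(X_1) = (9 + 6 + 5 + 9 + 9) / 5 = 38/5 = 7.6
  mean(X_2) = (6 + 7 + 9 + 4 + 2) / 5 = 28/5 = 5.6
  x̄ = (7.6, 5.6),  deviation x̄ - mu_0 = (7.6, 5.6) - (1, 2) = (6.6, 3.6).

Step 2 — sample covariance matrix, S[i,j] = (1/(n-1)) · Σ_k (x_{k,i} - mean_i) · (x_{k,j} - mean_j), divisor n-1 = 4:
  S[X_1,X_1] = ((1.4)·(1.4) + (-1.6)·(-1.6) + (-2.6)·(-2.6) + (1.4)·(1.4) + (1.4)·(1.4)) / 4 = 15.2/4 = 3.8
  S[X_1,X_2] = ((1.4)·(0.4) + (-1.6)·(1.4) + (-2.6)·(3.4) + (1.4)·(-1.6) + (1.4)·(-3.6)) / 4 = -17.8/4 = -4.45
  S[X_2,X_2] = ((0.4)·(0.4) + (1.4)·(1.4) + (3.4)·(3.4) + (-1.6)·(-1.6) + (-3.6)·(-3.6)) / 4 = 29.2/4 = 7.3
  S = [[3.8, -4.45],
 [-4.45, 7.3]].

Step 3 — invert S. det(S) = 3.8·7.3 - (-4.45)² = 7.9375.
  S^{-1} = (1/det) · [[d, -b], [-b, a]] = [[0.9197, 0.5606],
 [0.5606, 0.4787]].

Step 4 — quadratic form (x̄ - mu_0)^T · S^{-1} · (x̄ - mu_0):
  S^{-1} · (x̄ - mu_0) = (8.0882, 5.4236),
  (x̄ - mu_0)^T · [...] = (6.6)·(8.0882) + (3.6)·(5.4236) = 72.9071.

Step 5 — scale by n: T² = 5 · 72.9071 = 364.5354.

T² ≈ 364.5354


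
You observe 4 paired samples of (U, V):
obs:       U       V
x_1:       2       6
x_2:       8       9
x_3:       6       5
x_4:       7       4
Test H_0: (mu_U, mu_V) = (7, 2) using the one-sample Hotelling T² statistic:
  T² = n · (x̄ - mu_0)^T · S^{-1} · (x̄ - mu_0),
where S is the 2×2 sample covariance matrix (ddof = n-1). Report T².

Step 1 — sample mean vector:
  mean(U) = (2 + 8 + 6 + 7) / 4 = 23/4 = 5.75
  mean(V) = (6 + 9 + 5 + 4) / 4 = 24/4 = 6
  x̄ = (5.75, 6),  deviation x̄ - mu_0 = (5.75, 6) - (7, 2) = (-1.25, 4).

Step 2 — sample covariance matrix, S[i,j] = (1/(n-1)) · Σ_k (x_{k,i} - mean_i) · (x_{k,j} - mean_j), divisor n-1 = 3:
  S[U,U] = ((-3.75)·(-3.75) + (2.25)·(2.25) + (0.25)·(0.25) + (1.25)·(1.25)) / 3 = 20.75/3 = 6.9167
  S[U,V] = ((-3.75)·(0) + (2.25)·(3) + (0.25)·(-1) + (1.25)·(-2)) / 3 = 4/3 = 1.3333
  S[V,V] = ((0)·(0) + (3)·(3) + (-1)·(-1) + (-2)·(-2)) / 3 = 14/3 = 4.6667
  S = [[6.9167, 1.3333],
 [1.3333, 4.6667]].

Step 3 — invert S. det(S) = 6.9167·4.6667 - (1.3333)² = 30.5.
  S^{-1} = (1/det) · [[d, -b], [-b, a]] = [[0.153, -0.0437],
 [-0.0437, 0.2268]].

Step 4 — quadratic form (x̄ - mu_0)^T · S^{-1} · (x̄ - mu_0):
  S^{-1} · (x̄ - mu_0) = (-0.3661, 0.9617),
  (x̄ - mu_0)^T · [...] = (-1.25)·(-0.3661) + (4)·(0.9617) = 4.3046.

Step 5 — scale by n: T² = 4 · 4.3046 = 17.2186.

T² ≈ 17.2186


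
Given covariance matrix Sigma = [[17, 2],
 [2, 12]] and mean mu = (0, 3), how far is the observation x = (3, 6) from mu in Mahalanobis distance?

Step 1 — centre the observation: (x - mu) = (3, 3).

Step 2 — invert Sigma. det(Sigma) = 17·12 - (2)² = 200.
  Sigma^{-1} = (1/det) · [[d, -b], [-b, a]] = [[0.06, -0.01],
 [-0.01, 0.085]].

Step 3 — form the quadratic (x - mu)^T · Sigma^{-1} · (x - mu):
  Sigma^{-1} · (x - mu) = (0.15, 0.225).
  (x - mu)^T · [Sigma^{-1} · (x - mu)] = (3)·(0.15) + (3)·(0.225) = 1.125.

Step 4 — take square root: d = √(1.125) ≈ 1.0607.

d(x, mu) = √(1.125) ≈ 1.0607


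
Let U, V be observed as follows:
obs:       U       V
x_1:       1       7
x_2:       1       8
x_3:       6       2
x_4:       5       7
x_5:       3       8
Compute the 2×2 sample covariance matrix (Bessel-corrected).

Step 1 — column means:
  mean(U) = (1 + 1 + 6 + 5 + 3) / 5 = 16/5 = 3.2
  mean(V) = (7 + 8 + 2 + 7 + 8) / 5 = 32/5 = 6.4

Step 2 — sample covariance S[i,j] = (1/(n-1)) · Σ_k (x_{k,i} - mean_i) · (x_{k,j} - mean_j), with n-1 = 4.
  S[U,U] = ((-2.2)·(-2.2) + (-2.2)·(-2.2) + (2.8)·(2.8) + (1.8)·(1.8) + (-0.2)·(-0.2)) / 4 = 20.8/4 = 5.2
  S[U,V] = ((-2.2)·(0.6) + (-2.2)·(1.6) + (2.8)·(-4.4) + (1.8)·(0.6) + (-0.2)·(1.6)) / 4 = -16.4/4 = -4.1
  S[V,V] = ((0.6)·(0.6) + (1.6)·(1.6) + (-4.4)·(-4.4) + (0.6)·(0.6) + (1.6)·(1.6)) / 4 = 25.2/4 = 6.3

S is symmetric (S[j,i] = S[i,j]). Assembling:

S = [[5.2, -4.1],
 [-4.1, 6.3]]


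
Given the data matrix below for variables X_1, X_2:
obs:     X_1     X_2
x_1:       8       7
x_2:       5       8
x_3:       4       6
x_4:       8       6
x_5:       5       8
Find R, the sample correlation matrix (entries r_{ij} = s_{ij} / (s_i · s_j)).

Step 1 — column means:
  mean(X_1) = (8 + 5 + 4 + 8 + 5) / 5 = 30/5 = 6
  mean(X_2) = (7 + 8 + 6 + 6 + 8) / 5 = 35/5 = 7

Step 2 — sample variances and covariances s[i,j] = (1/(n-1)) · Σ_k (x_{k,i} - mean_i) · (x_{k,j} - mean_j), with n-1 = 4:
  s[X_1,X_1] = ((2)·(2) + (-1)·(-1) + (-2)·(-2) + (2)·(2) + (-1)·(-1)) / 4 = 14/4 = 3.5
  s[X_1,X_2] = ((2)·(0) + (-1)·(1) + (-2)·(-1) + (2)·(-1) + (-1)·(1)) / 4 = -2/4 = -0.5
  s[X_2,X_2] = ((0)·(0) + (1)·(1) + (-1)·(-1) + (-1)·(-1) + (1)·(1)) / 4 = 4/4 = 1
  Sample standard deviations s_i = √(s[i,i]):
  s(X_1) = √(3.5) = 1.8708
  s(X_2) = √(1) = 1

Step 3 — r_{ij} = s_{ij} / (s_i · s_j):
  r[X_1,X_1] = 1 (diagonal).
  r[X_1,X_2] = -0.5 / (1.8708 · 1) = -0.5 / 1.8708 = -0.2673
  r[X_2,X_2] = 1 (diagonal).

R is symmetric with unit diagonal. Assembling:

R = [[1, -0.2673],
 [-0.2673, 1]]


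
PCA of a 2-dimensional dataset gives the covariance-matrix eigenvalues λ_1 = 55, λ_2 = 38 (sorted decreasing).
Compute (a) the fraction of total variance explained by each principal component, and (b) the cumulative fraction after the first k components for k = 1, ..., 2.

Step 1 — total variance = trace(Sigma) = Σ λ_i = 55 + 38 = 93.

Step 2 — fraction explained by component i = λ_i / Σ λ:
  PC1: 55/93 = 0.5914
  PC2: 38/93 = 0.4086

Step 3 — cumulative fraction after k components = (λ_1 + ... + λ_k) / Σ λ:
  k = 1: 55/93 = 0.5914
  k = 2: (55 + 38)/93 = 93/93 = 1

Summary (fraction, with percent):

explained: PC1 0.5914 (59.14%), PC2 0.4086 (40.86%);  cumulative: 0.5914, 1
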